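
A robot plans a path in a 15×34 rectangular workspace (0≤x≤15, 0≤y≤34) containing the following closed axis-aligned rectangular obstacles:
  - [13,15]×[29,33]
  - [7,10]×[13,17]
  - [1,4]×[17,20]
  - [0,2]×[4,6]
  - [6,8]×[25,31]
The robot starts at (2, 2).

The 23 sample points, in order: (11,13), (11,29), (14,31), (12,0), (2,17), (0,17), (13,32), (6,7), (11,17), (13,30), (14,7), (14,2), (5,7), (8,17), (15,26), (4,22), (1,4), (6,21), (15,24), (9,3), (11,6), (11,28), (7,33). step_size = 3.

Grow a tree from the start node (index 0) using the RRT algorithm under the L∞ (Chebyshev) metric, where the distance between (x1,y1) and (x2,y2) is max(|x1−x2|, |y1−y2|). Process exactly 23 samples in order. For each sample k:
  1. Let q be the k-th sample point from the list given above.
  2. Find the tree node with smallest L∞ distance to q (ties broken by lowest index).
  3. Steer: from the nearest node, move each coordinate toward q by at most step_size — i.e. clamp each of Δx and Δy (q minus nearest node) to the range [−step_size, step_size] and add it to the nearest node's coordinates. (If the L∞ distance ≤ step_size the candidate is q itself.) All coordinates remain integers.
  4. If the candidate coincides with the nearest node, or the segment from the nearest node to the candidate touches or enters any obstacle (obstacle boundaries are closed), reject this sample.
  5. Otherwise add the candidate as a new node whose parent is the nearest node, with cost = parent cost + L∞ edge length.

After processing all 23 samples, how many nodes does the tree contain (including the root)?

Node count: 21

1. q=(11,13) nearest=0 d=11 new=(5,5) → add node 1 parent=0 cost=3
2. q=(11,29) nearest=1 d=24 new=(8,8) → add node 2 parent=1 cost=6
3. q=(14,31) nearest=2 d=23 new=(11,11) → add node 3 parent=2 cost=9
4. q=(12,0) nearest=1 d=7 new=(8,2) → add node 4 parent=1 cost=6
5. q=(2,17) nearest=2 d=9 new=(5,11) → add node 5 parent=2 cost=9
6. q=(0,17) nearest=5 d=6 new=(2,14) → add node 6 parent=5 cost=12
7. q=(13,32) nearest=6 d=18 new=(5,17) → add node 7 parent=6 cost=15
8. q=(6,7) nearest=1 d=2 new=(6,7) → add node 8 parent=1 cost=5
9. q=(11,17) nearest=3 d=6 new=(11,14) → add node 9 parent=3 cost=12
10. q=(13,30) nearest=7 d=13 new=(8,20) → add node 10 parent=7 cost=18
11. q=(14,7) nearest=3 d=4 new=(14,8) → add node 11 parent=3 cost=12
12. q=(14,2) nearest=2 d=6 new=(11,5) → add node 12 parent=2 cost=9
13. q=(5,7) nearest=8 d=1 new=(5,7) → add node 13 parent=8 cost=6
14. q=(8,17) nearest=7 d=3 new=(8,17) → blocked by [7,10]×[13,17], reject
15. q=(15,26) nearest=10 d=7 new=(11,23) → add node 14 parent=10 cost=21
16. q=(4,22) nearest=10 d=4 new=(5,22) → add node 15 parent=10 cost=21
17. q=(1,4) nearest=0 d=2 new=(1,4) → blocked by [0,2]×[4,6], reject
18. q=(6,21) nearest=15 d=1 new=(6,21) → add node 16 parent=15 cost=22
19. q=(15,24) nearest=14 d=4 new=(14,24) → add node 17 parent=14 cost=24
20. q=(9,3) nearest=4 d=1 new=(9,3) → add node 18 parent=4 cost=7
21. q=(11,6) nearest=12 d=1 new=(11,6) → add node 19 parent=12 cost=10
22. q=(11,28) nearest=17 d=4 new=(11,27) → add node 20 parent=17 cost=27
23. q=(7,33) nearest=20 d=6 new=(8,30) → blocked by [6,8]×[25,31], reject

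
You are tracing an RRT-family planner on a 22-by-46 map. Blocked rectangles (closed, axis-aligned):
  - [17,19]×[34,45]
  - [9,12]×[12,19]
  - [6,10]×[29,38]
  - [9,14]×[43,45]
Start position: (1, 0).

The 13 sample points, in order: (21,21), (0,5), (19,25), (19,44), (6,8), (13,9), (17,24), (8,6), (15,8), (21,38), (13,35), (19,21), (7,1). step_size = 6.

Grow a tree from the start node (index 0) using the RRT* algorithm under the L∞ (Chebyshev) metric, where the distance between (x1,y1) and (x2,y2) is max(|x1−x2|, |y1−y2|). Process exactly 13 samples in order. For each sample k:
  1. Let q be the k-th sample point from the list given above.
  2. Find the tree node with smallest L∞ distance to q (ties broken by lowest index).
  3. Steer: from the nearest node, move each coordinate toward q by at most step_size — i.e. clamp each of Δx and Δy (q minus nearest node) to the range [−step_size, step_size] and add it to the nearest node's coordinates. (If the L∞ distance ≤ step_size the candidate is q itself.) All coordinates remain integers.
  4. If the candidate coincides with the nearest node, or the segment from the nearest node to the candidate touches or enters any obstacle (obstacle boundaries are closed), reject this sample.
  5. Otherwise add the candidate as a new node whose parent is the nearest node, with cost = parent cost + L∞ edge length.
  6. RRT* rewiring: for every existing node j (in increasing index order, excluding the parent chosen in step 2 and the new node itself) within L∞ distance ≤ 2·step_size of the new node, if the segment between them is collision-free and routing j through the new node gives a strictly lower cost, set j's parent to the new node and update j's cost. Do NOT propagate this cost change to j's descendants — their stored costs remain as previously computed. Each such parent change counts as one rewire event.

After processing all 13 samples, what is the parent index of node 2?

Parent of node 2: 0

1. q=(21,21) nearest=0 d=21 new=(7,6) → add node 1 parent=0 cost=6
2. q=(0,5) nearest=0 d=5 new=(0,5) → add node 2 parent=0 cost=5
3. q=(19,25) nearest=1 d=19 new=(13,12) → add node 3 parent=1 cost=12
4. q=(19,44) nearest=3 d=32 new=(19,18) → add node 4 parent=3 cost=18
5. q=(6,8) nearest=1 d=2 new=(6,8) → add node 5 parent=1 cost=8
6. q=(13,9) nearest=3 d=3 new=(13,9) → add node 6 parent=3 cost=15
7. q=(17,24) nearest=4 d=6 new=(17,24) → add node 7 parent=4 cost=24
8. q=(8,6) nearest=1 d=1 new=(8,6) → add node 8 parent=1 cost=7; rewire 6→8 (12<15)
9. q=(15,8) nearest=6 d=2 new=(15,8) → add node 9 parent=6 cost=14
10. q=(21,38) nearest=7 d=14 new=(21,30) → add node 10 parent=7 cost=30
11. q=(13,35) nearest=10 d=8 new=(15,35) → add node 11 parent=10 cost=36
12. q=(19,21) nearest=4 d=3 new=(19,21) → add node 12 parent=4 cost=21
13. q=(7,1) nearest=1 d=5 new=(7,1) → add node 13 parent=1 cost=11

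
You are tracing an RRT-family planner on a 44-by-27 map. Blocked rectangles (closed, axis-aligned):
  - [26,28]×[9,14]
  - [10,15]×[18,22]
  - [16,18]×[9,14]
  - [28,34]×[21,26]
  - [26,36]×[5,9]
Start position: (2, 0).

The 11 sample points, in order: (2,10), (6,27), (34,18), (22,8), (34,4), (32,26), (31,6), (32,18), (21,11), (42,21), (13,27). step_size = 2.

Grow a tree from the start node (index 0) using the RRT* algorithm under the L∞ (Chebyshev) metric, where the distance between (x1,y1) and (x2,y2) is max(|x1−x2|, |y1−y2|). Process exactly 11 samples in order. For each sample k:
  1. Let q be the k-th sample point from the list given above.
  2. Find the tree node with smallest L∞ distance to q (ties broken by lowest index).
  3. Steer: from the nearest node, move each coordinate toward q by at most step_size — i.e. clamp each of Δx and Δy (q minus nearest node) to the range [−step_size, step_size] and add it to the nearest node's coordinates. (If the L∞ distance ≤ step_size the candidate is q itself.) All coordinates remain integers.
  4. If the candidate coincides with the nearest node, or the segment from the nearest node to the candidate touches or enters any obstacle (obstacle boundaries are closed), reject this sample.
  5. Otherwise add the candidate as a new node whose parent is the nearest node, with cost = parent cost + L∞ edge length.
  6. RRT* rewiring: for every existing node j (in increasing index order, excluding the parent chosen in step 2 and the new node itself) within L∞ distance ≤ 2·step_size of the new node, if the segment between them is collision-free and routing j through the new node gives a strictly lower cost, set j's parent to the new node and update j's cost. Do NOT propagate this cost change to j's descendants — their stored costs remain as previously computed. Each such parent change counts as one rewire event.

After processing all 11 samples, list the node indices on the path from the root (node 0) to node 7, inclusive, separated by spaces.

Path: 0 1 2 3 4 5 6 7

1. q=(2,10) nearest=0 d=10 new=(2,2) → add node 1 parent=0 cost=2
2. q=(6,27) nearest=1 d=25 new=(4,4) → add node 2 parent=1 cost=4
3. q=(34,18) nearest=2 d=30 new=(6,6) → add node 3 parent=2 cost=6
4. q=(22,8) nearest=3 d=16 new=(8,8) → add node 4 parent=3 cost=8
5. q=(34,4) nearest=4 d=26 new=(10,6) → add node 5 parent=4 cost=10
6. q=(32,26) nearest=5 d=22 new=(12,8) → add node 6 parent=5 cost=12
7. q=(31,6) nearest=6 d=19 new=(14,6) → add node 7 parent=6 cost=14
8. q=(32,18) nearest=7 d=18 new=(16,8) → add node 8 parent=7 cost=16
9. q=(21,11) nearest=8 d=5 new=(18,10) → blocked by [16,18]×[9,14], reject
10. q=(42,21) nearest=8 d=26 new=(18,10) → blocked by [16,18]×[9,14], reject
11. q=(13,27) nearest=4 d=19 new=(10,10) → add node 9 parent=4 cost=10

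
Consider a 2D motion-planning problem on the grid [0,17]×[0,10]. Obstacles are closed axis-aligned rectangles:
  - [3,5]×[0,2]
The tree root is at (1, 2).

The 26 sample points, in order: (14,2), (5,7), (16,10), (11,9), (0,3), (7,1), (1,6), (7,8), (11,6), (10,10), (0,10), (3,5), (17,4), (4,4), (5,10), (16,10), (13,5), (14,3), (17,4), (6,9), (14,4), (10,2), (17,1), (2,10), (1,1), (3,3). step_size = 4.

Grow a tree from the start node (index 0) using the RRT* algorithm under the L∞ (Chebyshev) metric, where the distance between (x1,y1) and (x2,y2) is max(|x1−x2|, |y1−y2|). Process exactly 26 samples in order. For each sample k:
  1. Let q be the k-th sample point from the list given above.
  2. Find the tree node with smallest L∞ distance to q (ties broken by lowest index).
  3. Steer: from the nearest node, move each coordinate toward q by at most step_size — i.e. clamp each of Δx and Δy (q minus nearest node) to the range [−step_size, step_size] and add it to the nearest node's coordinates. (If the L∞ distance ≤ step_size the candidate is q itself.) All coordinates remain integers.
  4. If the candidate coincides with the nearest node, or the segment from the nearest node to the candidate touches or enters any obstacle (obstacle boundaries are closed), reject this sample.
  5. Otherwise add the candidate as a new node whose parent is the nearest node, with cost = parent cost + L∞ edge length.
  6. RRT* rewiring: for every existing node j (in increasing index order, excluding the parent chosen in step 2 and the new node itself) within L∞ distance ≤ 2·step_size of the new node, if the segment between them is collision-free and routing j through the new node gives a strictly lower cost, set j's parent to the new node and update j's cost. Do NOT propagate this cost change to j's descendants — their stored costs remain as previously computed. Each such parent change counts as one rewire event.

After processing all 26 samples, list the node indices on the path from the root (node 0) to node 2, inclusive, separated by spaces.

1. q=(14,2) nearest=0 d=13 new=(5,2) → blocked by [3,5]×[0,2], reject
2. q=(5,7) nearest=0 d=5 new=(5,6) → add node 1 parent=0 cost=4
3. q=(16,10) nearest=1 d=11 new=(9,10) → add node 2 parent=1 cost=8
4. q=(11,9) nearest=2 d=2 new=(11,9) → add node 3 parent=2 cost=10
5. q=(0,3) nearest=0 d=1 new=(0,3) → add node 4 parent=0 cost=1
6. q=(7,1) nearest=1 d=5 new=(7,2) → add node 5 parent=1 cost=8
7. q=(1,6) nearest=4 d=3 new=(1,6) → add node 6 parent=4 cost=4
8. q=(7,8) nearest=1 d=2 new=(7,8) → add node 7 parent=1 cost=6
9. q=(11,6) nearest=3 d=3 new=(11,6) → add node 8 parent=3 cost=13
10. q=(10,10) nearest=2 d=1 new=(10,10) → add node 9 parent=2 cost=9
11. q=(0,10) nearest=6 d=4 new=(0,10) → add node 10 parent=6 cost=8
12. q=(3,5) nearest=1 d=2 new=(3,5) → add node 11 parent=1 cost=6
13. q=(17,4) nearest=3 d=6 new=(15,5) → add node 12 parent=3 cost=14
14. q=(4,4) nearest=11 d=1 new=(4,4) → add node 13 parent=11 cost=7
15. q=(5,10) nearest=7 d=2 new=(5,10) → add node 14 parent=7 cost=8
16. q=(16,10) nearest=3 d=5 new=(15,10) → add node 15 parent=3 cost=14
17. q=(13,5) nearest=8 d=2 new=(13,5) → add node 16 parent=8 cost=15
18. q=(14,3) nearest=12 d=2 new=(14,3) → add node 17 parent=12 cost=16
19. q=(17,4) nearest=12 d=2 new=(17,4) → add node 18 parent=12 cost=16
20. q=(6,9) nearest=7 d=1 new=(6,9) → add node 19 parent=7 cost=7; rewire 8→19 (12<13); rewire 16→19 (14<15); rewire 17→19 (15<16)
21. q=(14,4) nearest=12 d=1 new=(14,4) → add node 20 parent=12 cost=15
22. q=(10,2) nearest=5 d=3 new=(10,2) → add node 21 parent=5 cost=11
23. q=(17,1) nearest=17 d=3 new=(17,1) → add node 22 parent=17 cost=18
24. q=(2,10) nearest=10 d=2 new=(2,10) → add node 23 parent=10 cost=10
25. q=(1,1) nearest=0 d=1 new=(1,1) → add node 24 parent=0 cost=1; rewire 11→24 (5<6); rewire 13→24 (4<7)
26. q=(3,3) nearest=13 d=1 new=(3,3) → add node 25 parent=13 cost=5

Path: 0 1 2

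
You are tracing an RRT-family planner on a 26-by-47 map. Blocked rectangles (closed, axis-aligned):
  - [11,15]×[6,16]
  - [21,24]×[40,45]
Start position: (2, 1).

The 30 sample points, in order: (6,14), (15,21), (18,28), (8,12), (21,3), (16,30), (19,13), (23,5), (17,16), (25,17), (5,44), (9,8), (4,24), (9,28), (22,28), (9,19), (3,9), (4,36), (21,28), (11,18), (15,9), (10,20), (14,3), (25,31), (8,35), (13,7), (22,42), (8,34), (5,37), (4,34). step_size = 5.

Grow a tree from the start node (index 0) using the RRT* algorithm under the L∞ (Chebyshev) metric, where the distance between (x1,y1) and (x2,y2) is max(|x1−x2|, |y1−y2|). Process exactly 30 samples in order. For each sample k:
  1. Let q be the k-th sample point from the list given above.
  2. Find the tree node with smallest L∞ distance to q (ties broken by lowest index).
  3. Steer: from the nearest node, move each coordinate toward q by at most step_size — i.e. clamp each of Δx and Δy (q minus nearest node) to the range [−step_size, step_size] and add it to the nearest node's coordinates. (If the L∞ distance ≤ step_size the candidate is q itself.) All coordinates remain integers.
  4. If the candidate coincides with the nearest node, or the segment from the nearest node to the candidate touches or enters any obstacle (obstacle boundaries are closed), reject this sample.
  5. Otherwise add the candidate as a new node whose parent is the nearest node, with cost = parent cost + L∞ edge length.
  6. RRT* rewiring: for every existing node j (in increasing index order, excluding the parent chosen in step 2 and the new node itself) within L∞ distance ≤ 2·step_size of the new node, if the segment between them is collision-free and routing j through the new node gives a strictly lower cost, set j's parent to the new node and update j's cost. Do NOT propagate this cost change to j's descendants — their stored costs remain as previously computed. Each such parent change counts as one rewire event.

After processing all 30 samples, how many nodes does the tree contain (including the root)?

Node count: 20

1. q=(6,14) nearest=0 d=13 new=(6,6) → add node 1 parent=0 cost=5
2. q=(15,21) nearest=1 d=15 new=(11,11) → blocked by [11,15]×[6,16], reject
3. q=(18,28) nearest=1 d=22 new=(11,11) → blocked by [11,15]×[6,16], reject
4. q=(8,12) nearest=1 d=6 new=(8,11) → add node 2 parent=1 cost=10
5. q=(21,3) nearest=2 d=13 new=(13,6) → blocked by [11,15]×[6,16], reject
6. q=(16,30) nearest=2 d=19 new=(13,16) → blocked by [11,15]×[6,16], reject
7. q=(19,13) nearest=2 d=11 new=(13,13) → blocked by [11,15]×[6,16], reject
8. q=(23,5) nearest=2 d=15 new=(13,6) → blocked by [11,15]×[6,16], reject
9. q=(17,16) nearest=2 d=9 new=(13,16) → blocked by [11,15]×[6,16], reject
10. q=(25,17) nearest=2 d=17 new=(13,16) → blocked by [11,15]×[6,16], reject
11. q=(5,44) nearest=2 d=33 new=(5,16) → add node 3 parent=2 cost=15
12. q=(9,8) nearest=1 d=3 new=(9,8) → add node 4 parent=1 cost=8
13. q=(4,24) nearest=3 d=8 new=(4,21) → add node 5 parent=3 cost=20
14. q=(9,28) nearest=5 d=7 new=(9,26) → add node 6 parent=5 cost=25
15. q=(22,28) nearest=6 d=13 new=(14,28) → add node 7 parent=6 cost=30
16. q=(9,19) nearest=3 d=4 new=(9,19) → add node 8 parent=3 cost=19; rewire 7→8 (28<30)
17. q=(3,9) nearest=1 d=3 new=(3,9) → add node 9 parent=1 cost=8; rewire 8→9 (18<19)
18. q=(4,36) nearest=6 d=10 new=(4,31) → add node 10 parent=6 cost=30
19. q=(21,28) nearest=7 d=7 new=(19,28) → add node 11 parent=7 cost=33
20. q=(11,18) nearest=8 d=2 new=(11,18) → add node 12 parent=8 cost=20; rewire 11→12 (30<33)
21. q=(15,9) nearest=4 d=6 new=(14,9) → blocked by [11,15]×[6,16], reject
22. q=(10,20) nearest=8 d=1 new=(10,20) → add node 13 parent=8 cost=19; rewire 7→13 (27<28); rewire 11→13 (28<30)
23. q=(14,3) nearest=4 d=5 new=(14,3) → blocked by [11,15]×[6,16], reject
24. q=(25,31) nearest=11 d=6 new=(24,31) → add node 14 parent=11 cost=33
25. q=(8,35) nearest=10 d=4 new=(8,35) → add node 15 parent=10 cost=34
26. q=(13,7) nearest=4 d=4 new=(13,7) → blocked by [11,15]×[6,16], reject
27. q=(22,42) nearest=14 d=11 new=(22,36) → add node 16 parent=14 cost=38
28. q=(8,34) nearest=15 d=1 new=(8,34) → add node 17 parent=15 cost=35
29. q=(5,37) nearest=15 d=3 new=(5,37) → add node 18 parent=15 cost=37
30. q=(4,34) nearest=10 d=3 new=(4,34) → add node 19 parent=10 cost=33; rewire 18→19 (36<37)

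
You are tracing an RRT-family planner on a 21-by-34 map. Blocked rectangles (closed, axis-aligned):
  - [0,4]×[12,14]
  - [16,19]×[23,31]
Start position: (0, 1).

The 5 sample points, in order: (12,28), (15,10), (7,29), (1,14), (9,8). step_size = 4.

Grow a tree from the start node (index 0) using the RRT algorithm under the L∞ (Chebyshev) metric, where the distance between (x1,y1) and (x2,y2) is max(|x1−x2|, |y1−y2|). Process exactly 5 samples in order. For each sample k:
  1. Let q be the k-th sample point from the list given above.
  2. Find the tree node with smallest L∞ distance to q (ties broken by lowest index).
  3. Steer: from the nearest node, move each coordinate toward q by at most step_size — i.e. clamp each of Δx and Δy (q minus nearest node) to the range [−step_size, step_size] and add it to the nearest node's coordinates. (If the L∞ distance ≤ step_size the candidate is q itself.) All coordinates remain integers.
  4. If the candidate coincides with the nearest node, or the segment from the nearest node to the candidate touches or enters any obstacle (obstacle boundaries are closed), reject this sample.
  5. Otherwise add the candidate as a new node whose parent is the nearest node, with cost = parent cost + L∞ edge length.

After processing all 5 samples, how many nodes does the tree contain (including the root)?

1. q=(12,28) nearest=0 d=27 new=(4,5) → add node 1 parent=0 cost=4
2. q=(15,10) nearest=1 d=11 new=(8,9) → add node 2 parent=1 cost=8
3. q=(7,29) nearest=2 d=20 new=(7,13) → add node 3 parent=2 cost=12
4. q=(1,14) nearest=3 d=6 new=(3,14) → blocked by [0,4]×[12,14], reject
5. q=(9,8) nearest=2 d=1 new=(9,8) → add node 4 parent=2 cost=9

Node count: 5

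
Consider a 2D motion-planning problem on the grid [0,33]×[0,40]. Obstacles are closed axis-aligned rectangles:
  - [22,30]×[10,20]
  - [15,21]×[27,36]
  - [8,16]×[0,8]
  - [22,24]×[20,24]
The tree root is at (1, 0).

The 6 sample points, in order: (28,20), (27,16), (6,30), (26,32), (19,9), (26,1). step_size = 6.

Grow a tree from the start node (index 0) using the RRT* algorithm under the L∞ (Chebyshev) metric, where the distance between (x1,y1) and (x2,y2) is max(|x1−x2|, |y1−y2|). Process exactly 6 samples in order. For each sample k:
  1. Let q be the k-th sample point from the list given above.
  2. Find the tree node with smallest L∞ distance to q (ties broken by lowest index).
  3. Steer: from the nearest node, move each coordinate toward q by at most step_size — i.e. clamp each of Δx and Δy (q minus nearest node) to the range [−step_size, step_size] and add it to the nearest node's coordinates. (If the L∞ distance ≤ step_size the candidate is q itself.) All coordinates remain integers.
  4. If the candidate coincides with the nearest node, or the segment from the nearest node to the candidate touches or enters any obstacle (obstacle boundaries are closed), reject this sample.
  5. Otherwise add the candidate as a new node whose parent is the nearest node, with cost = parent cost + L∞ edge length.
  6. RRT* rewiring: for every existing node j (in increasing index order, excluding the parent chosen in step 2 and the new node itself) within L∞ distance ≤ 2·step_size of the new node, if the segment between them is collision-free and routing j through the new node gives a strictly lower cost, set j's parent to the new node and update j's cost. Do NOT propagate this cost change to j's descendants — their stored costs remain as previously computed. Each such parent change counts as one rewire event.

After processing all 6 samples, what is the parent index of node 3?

Parent of node 3: 2

1. q=(28,20) nearest=0 d=27 new=(7,6) → add node 1 parent=0 cost=6
2. q=(27,16) nearest=1 d=20 new=(13,12) → blocked by [8,16]×[0,8], reject
3. q=(6,30) nearest=1 d=24 new=(6,12) → add node 2 parent=1 cost=12
4. q=(26,32) nearest=2 d=20 new=(12,18) → add node 3 parent=2 cost=18
5. q=(19,9) nearest=3 d=9 new=(18,12) → add node 4 parent=3 cost=24
6. q=(26,1) nearest=4 d=11 new=(24,6) → add node 5 parent=4 cost=30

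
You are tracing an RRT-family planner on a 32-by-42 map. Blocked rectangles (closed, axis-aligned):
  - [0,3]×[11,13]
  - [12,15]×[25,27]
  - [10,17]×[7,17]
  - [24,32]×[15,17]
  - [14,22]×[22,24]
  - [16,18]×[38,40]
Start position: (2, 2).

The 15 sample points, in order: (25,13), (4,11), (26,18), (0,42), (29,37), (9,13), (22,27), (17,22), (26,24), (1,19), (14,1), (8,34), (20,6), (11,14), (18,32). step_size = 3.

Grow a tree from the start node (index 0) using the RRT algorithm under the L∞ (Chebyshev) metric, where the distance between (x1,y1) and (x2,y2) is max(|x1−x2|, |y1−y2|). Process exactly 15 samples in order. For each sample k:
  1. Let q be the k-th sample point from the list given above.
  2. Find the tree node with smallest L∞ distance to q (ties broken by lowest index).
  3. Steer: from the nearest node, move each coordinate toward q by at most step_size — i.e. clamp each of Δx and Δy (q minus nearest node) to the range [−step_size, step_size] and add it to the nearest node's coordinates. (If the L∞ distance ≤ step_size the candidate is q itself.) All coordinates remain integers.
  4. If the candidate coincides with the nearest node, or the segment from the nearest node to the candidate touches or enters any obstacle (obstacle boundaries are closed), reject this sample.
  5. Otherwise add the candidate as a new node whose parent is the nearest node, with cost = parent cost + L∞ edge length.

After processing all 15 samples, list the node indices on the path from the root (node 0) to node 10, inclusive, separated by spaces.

1. q=(25,13) nearest=0 d=23 new=(5,5) → add node 1 parent=0 cost=3
2. q=(4,11) nearest=1 d=6 new=(4,8) → add node 2 parent=1 cost=6
3. q=(26,18) nearest=1 d=21 new=(8,8) → add node 3 parent=1 cost=6
4. q=(0,42) nearest=2 d=34 new=(1,11) → blocked by [0,3]×[11,13], reject
5. q=(29,37) nearest=2 d=29 new=(7,11) → add node 4 parent=2 cost=9
6. q=(9,13) nearest=4 d=2 new=(9,13) → add node 5 parent=4 cost=11
7. q=(22,27) nearest=5 d=14 new=(12,16) → blocked by [10,17]×[7,17], reject
8. q=(17,22) nearest=5 d=9 new=(12,16) → blocked by [10,17]×[7,17], reject
9. q=(26,24) nearest=5 d=17 new=(12,16) → blocked by [10,17]×[7,17], reject
10. q=(1,19) nearest=4 d=8 new=(4,14) → add node 6 parent=4 cost=12
11. q=(14,1) nearest=3 d=7 new=(11,5) → add node 7 parent=3 cost=9
12. q=(8,34) nearest=6 d=20 new=(7,17) → add node 8 parent=6 cost=15
13. q=(20,6) nearest=7 d=9 new=(14,6) → add node 9 parent=7 cost=12
14. q=(11,14) nearest=5 d=2 new=(11,14) → blocked by [10,17]×[7,17], reject
15. q=(18,32) nearest=8 d=15 new=(10,20) → add node 10 parent=8 cost=18

Path: 0 1 2 4 6 8 10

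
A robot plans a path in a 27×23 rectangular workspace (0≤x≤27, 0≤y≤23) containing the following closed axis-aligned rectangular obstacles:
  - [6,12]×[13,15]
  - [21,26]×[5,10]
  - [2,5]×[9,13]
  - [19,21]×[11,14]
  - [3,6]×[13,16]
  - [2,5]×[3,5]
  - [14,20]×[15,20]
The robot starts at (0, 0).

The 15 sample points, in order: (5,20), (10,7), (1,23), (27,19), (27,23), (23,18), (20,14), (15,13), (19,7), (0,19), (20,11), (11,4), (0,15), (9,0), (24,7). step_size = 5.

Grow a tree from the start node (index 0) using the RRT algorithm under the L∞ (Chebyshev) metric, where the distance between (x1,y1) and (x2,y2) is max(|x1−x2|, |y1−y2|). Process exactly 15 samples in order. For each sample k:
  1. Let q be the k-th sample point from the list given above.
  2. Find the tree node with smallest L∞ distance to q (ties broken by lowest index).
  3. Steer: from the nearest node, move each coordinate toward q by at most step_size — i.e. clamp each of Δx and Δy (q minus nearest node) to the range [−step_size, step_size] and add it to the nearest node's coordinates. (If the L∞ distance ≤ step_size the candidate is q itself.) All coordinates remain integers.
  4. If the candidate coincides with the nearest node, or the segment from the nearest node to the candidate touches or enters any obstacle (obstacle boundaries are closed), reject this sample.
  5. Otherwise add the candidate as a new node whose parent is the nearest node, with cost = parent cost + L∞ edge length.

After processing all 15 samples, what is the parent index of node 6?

Parent of node 6: 3

1. q=(5,20) nearest=0 d=20 new=(5,5) → blocked by [2,5]×[3,5], reject
2. q=(10,7) nearest=0 d=10 new=(5,5) → blocked by [2,5]×[3,5], reject
3. q=(1,23) nearest=0 d=23 new=(1,5) → add node 1 parent=0 cost=5
4. q=(27,19) nearest=1 d=26 new=(6,10) → blocked by [2,5]×[9,13], reject
5. q=(27,23) nearest=1 d=26 new=(6,10) → blocked by [2,5]×[9,13], reject
6. q=(23,18) nearest=1 d=22 new=(6,10) → blocked by [2,5]×[9,13], reject
7. q=(20,14) nearest=1 d=19 new=(6,10) → blocked by [2,5]×[9,13], reject
8. q=(15,13) nearest=1 d=14 new=(6,10) → blocked by [2,5]×[9,13], reject
9. q=(19,7) nearest=1 d=18 new=(6,7) → add node 2 parent=1 cost=10
10. q=(0,19) nearest=2 d=12 new=(1,12) → blocked by [2,5]×[9,13], reject
11. q=(20,11) nearest=2 d=14 new=(11,11) → add node 3 parent=2 cost=15
12. q=(11,4) nearest=2 d=5 new=(11,4) → add node 4 parent=2 cost=15
13. q=(0,15) nearest=2 d=8 new=(1,12) → blocked by [2,5]×[9,13], reject
14. q=(9,0) nearest=4 d=4 new=(9,0) → add node 5 parent=4 cost=19
15. q=(24,7) nearest=3 d=13 new=(16,7) → add node 6 parent=3 cost=20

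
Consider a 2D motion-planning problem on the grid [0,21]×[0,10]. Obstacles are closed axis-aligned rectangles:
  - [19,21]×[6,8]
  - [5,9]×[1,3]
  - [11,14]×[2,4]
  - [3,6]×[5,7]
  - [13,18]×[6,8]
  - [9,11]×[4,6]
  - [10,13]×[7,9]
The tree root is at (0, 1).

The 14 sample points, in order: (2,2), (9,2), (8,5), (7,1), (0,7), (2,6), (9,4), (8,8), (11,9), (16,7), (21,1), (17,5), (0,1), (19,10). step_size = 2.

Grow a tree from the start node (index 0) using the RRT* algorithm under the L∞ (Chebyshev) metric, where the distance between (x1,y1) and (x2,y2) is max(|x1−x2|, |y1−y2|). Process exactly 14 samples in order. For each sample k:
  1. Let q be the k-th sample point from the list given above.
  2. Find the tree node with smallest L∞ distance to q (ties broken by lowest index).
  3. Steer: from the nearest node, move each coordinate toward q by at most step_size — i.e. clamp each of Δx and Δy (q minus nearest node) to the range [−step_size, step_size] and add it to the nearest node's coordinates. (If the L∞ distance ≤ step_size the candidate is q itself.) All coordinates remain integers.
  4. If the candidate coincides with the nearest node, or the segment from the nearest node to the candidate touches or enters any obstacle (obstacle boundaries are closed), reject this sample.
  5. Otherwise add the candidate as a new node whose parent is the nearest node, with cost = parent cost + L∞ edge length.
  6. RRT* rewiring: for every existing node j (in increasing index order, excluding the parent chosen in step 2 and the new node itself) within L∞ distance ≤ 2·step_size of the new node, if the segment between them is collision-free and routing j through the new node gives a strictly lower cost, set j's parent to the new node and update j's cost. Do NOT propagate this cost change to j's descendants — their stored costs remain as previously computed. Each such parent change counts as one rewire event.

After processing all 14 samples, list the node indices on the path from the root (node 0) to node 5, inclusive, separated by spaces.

1. q=(2,2) nearest=0 d=2 new=(2,2) → add node 1 parent=0 cost=2
2. q=(9,2) nearest=1 d=7 new=(4,2) → add node 2 parent=1 cost=4
3. q=(8,5) nearest=2 d=4 new=(6,4) → blocked by [5,9]×[1,3], reject
4. q=(7,1) nearest=2 d=3 new=(6,1) → blocked by [5,9]×[1,3], reject
5. q=(0,7) nearest=1 d=5 new=(0,4) → add node 3 parent=1 cost=4
6. q=(2,6) nearest=3 d=2 new=(2,6) → add node 4 parent=3 cost=6
7. q=(9,4) nearest=2 d=5 new=(6,4) → blocked by [5,9]×[1,3], reject
8. q=(8,8) nearest=1 d=6 new=(4,4) → add node 5 parent=1 cost=4
9. q=(11,9) nearest=2 d=7 new=(6,4) → blocked by [5,9]×[1,3], reject
10. q=(16,7) nearest=2 d=12 new=(6,4) → blocked by [5,9]×[1,3], reject
11. q=(21,1) nearest=2 d=17 new=(6,1) → blocked by [5,9]×[1,3], reject
12. q=(17,5) nearest=2 d=13 new=(6,4) → blocked by [5,9]×[1,3], reject
13. q=(0,1) nearest=0 d=0 → coincident, reject
14. q=(19,10) nearest=2 d=15 new=(6,4) → blocked by [5,9]×[1,3], reject

Path: 0 1 5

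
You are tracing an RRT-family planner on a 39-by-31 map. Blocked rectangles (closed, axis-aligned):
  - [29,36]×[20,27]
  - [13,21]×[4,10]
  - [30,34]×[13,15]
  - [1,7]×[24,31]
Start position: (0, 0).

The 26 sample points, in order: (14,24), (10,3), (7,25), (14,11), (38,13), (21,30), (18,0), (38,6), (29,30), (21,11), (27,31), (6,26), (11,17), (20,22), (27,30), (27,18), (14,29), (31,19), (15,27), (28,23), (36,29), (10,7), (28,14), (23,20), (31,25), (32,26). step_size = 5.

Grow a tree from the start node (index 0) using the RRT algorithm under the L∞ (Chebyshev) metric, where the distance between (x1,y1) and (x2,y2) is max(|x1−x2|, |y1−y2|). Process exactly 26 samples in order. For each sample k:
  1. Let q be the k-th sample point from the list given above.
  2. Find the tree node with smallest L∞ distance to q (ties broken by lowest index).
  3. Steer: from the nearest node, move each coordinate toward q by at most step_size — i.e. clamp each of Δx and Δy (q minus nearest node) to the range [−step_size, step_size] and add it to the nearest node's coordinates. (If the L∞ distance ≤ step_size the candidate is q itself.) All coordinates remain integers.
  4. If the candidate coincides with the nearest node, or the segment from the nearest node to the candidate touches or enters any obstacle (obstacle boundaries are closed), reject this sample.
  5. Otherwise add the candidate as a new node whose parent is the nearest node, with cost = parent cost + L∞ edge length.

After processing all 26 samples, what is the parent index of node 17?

Parent of node 17: 14

1. q=(14,24) nearest=0 d=24 new=(5,5) → add node 1 parent=0 cost=5
2. q=(10,3) nearest=1 d=5 new=(10,3) → add node 2 parent=1 cost=10
3. q=(7,25) nearest=1 d=20 new=(7,10) → add node 3 parent=1 cost=10
4. q=(14,11) nearest=3 d=7 new=(12,11) → add node 4 parent=3 cost=15
5. q=(38,13) nearest=4 d=26 new=(17,13) → add node 5 parent=4 cost=20
6. q=(21,30) nearest=5 d=17 new=(21,18) → add node 6 parent=5 cost=25
7. q=(18,0) nearest=2 d=8 new=(15,0) → add node 7 parent=2 cost=15
8. q=(38,6) nearest=6 d=17 new=(26,13) → add node 8 parent=6 cost=30
9. q=(29,30) nearest=6 d=12 new=(26,23) → add node 9 parent=6 cost=30
10. q=(21,11) nearest=5 d=4 new=(21,11) → add node 10 parent=5 cost=24
11. q=(27,31) nearest=9 d=8 new=(27,28) → add node 11 parent=9 cost=35
12. q=(6,26) nearest=5 d=13 new=(12,18) → add node 12 parent=5 cost=25
13. q=(11,17) nearest=12 d=1 new=(11,17) → add node 13 parent=12 cost=26
14. q=(20,22) nearest=6 d=4 new=(20,22) → add node 14 parent=6 cost=29
15. q=(27,30) nearest=11 d=2 new=(27,30) → add node 15 parent=11 cost=37
16. q=(27,18) nearest=8 d=5 new=(27,18) → add node 16 parent=8 cost=35
17. q=(14,29) nearest=14 d=7 new=(15,27) → add node 17 parent=14 cost=34
18. q=(31,19) nearest=16 d=4 new=(31,19) → add node 18 parent=16 cost=39
19. q=(15,27) nearest=17 d=0 → coincident, reject
20. q=(28,23) nearest=9 d=2 new=(28,23) → add node 19 parent=9 cost=32
21. q=(36,29) nearest=19 d=8 new=(33,28) → blocked by [29,36]×[20,27], reject
22. q=(10,7) nearest=3 d=3 new=(10,7) → add node 20 parent=3 cost=13
23. q=(28,14) nearest=8 d=2 new=(28,14) → add node 21 parent=8 cost=32
24. q=(23,20) nearest=6 d=2 new=(23,20) → add node 22 parent=6 cost=27
25. q=(31,25) nearest=19 d=3 new=(31,25) → blocked by [29,36]×[20,27], reject
26. q=(32,26) nearest=19 d=4 new=(32,26) → blocked by [29,36]×[20,27], reject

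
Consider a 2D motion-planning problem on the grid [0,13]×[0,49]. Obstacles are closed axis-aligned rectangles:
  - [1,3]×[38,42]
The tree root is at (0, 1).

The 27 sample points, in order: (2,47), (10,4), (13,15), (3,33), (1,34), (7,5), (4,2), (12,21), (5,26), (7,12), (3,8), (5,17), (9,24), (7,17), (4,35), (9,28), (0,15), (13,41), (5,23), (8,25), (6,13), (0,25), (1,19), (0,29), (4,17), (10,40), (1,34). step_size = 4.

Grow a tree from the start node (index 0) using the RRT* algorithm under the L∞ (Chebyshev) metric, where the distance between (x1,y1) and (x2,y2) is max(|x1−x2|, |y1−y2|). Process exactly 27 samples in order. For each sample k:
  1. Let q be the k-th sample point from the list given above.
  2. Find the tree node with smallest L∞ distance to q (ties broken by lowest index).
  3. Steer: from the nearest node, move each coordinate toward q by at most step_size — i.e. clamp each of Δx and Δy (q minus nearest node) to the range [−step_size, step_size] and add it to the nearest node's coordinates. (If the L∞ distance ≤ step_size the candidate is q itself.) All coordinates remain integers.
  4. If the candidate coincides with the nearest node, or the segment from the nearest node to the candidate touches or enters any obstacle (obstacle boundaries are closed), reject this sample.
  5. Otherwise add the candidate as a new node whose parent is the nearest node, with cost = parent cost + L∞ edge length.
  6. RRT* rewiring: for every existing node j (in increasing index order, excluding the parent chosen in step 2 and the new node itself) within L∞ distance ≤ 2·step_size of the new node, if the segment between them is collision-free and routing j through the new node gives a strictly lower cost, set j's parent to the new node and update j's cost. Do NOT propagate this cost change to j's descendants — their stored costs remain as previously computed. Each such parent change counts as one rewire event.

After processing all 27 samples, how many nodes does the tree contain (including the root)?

Node count: 27

1. q=(2,47) nearest=0 d=46 new=(2,5) → add node 1 parent=0 cost=4
2. q=(10,4) nearest=1 d=8 new=(6,4) → add node 2 parent=1 cost=8
3. q=(13,15) nearest=1 d=11 new=(6,9) → add node 3 parent=1 cost=8
4. q=(3,33) nearest=3 d=24 new=(3,13) → add node 4 parent=3 cost=12
5. q=(1,34) nearest=4 d=21 new=(1,17) → add node 5 parent=4 cost=16
6. q=(7,5) nearest=2 d=1 new=(7,5) → add node 6 parent=2 cost=9
7. q=(4,2) nearest=2 d=2 new=(4,2) → add node 7 parent=2 cost=10
8. q=(12,21) nearest=4 d=9 new=(7,17) → add node 8 parent=4 cost=16
9. q=(5,26) nearest=5 d=9 new=(5,21) → add node 9 parent=5 cost=20
10. q=(7,12) nearest=3 d=3 new=(7,12) → add node 10 parent=3 cost=11
11. q=(3,8) nearest=1 d=3 new=(3,8) → add node 11 parent=1 cost=7
12. q=(5,17) nearest=8 d=2 new=(5,17) → add node 12 parent=8 cost=18
13. q=(9,24) nearest=9 d=4 new=(9,24) → add node 13 parent=9 cost=24
14. q=(7,17) nearest=8 d=0 → coincident, reject
15. q=(4,35) nearest=13 d=11 new=(5,28) → add node 14 parent=13 cost=28
16. q=(9,28) nearest=13 d=4 new=(9,28) → add node 15 parent=13 cost=28
17. q=(0,15) nearest=5 d=2 new=(0,15) → add node 16 parent=5 cost=18
18. q=(13,41) nearest=14 d=13 new=(9,32) → add node 17 parent=14 cost=32
19. q=(5,23) nearest=9 d=2 new=(5,23) → add node 18 parent=9 cost=22; rewire 14→18 (27<28); rewire 15→18 (27<28)
20. q=(8,25) nearest=13 d=1 new=(8,25) → add node 19 parent=13 cost=25
21. q=(6,13) nearest=10 d=1 new=(6,13) → add node 20 parent=10 cost=12; rewire 12→20 (16<18)
22. q=(0,25) nearest=9 d=5 new=(1,25) → add node 21 parent=9 cost=24
23. q=(1,19) nearest=5 d=2 new=(1,19) → add node 22 parent=5 cost=18
24. q=(0,29) nearest=21 d=4 new=(0,29) → add node 23 parent=21 cost=28
25. q=(4,17) nearest=12 d=1 new=(4,17) → add node 24 parent=12 cost=17
26. q=(10,40) nearest=17 d=8 new=(10,36) → add node 25 parent=17 cost=36
27. q=(1,34) nearest=23 d=5 new=(1,33) → add node 26 parent=23 cost=32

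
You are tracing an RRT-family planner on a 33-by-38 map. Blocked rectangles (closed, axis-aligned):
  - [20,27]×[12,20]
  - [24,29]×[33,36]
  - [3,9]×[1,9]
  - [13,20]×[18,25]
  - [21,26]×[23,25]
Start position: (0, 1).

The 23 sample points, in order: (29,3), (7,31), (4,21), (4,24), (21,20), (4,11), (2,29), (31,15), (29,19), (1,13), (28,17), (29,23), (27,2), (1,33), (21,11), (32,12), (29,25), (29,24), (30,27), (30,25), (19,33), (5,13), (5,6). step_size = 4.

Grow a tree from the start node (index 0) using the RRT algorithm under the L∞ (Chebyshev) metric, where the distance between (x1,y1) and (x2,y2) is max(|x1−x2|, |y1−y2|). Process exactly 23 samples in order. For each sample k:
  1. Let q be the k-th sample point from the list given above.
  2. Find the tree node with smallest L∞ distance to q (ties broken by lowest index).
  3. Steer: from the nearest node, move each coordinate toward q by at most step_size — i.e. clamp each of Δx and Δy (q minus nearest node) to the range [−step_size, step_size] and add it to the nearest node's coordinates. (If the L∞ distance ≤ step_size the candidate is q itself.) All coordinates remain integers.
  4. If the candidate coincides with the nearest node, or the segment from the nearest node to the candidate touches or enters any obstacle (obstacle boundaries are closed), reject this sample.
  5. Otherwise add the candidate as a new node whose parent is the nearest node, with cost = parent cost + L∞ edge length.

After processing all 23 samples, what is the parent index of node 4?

Parent of node 4: 3

1. q=(29,3) nearest=0 d=29 new=(4,3) → blocked by [3,9]×[1,9], reject
2. q=(7,31) nearest=0 d=30 new=(4,5) → blocked by [3,9]×[1,9], reject
3. q=(4,21) nearest=0 d=20 new=(4,5) → blocked by [3,9]×[1,9], reject
4. q=(4,24) nearest=0 d=23 new=(4,5) → blocked by [3,9]×[1,9], reject
5. q=(21,20) nearest=0 d=21 new=(4,5) → blocked by [3,9]×[1,9], reject
6. q=(4,11) nearest=0 d=10 new=(4,5) → blocked by [3,9]×[1,9], reject
7. q=(2,29) nearest=0 d=28 new=(2,5) → add node 1 parent=0 cost=4
8. q=(31,15) nearest=1 d=29 new=(6,9) → blocked by [3,9]×[1,9], reject
9. q=(29,19) nearest=1 d=27 new=(6,9) → blocked by [3,9]×[1,9], reject
10. q=(1,13) nearest=1 d=8 new=(1,9) → add node 2 parent=1 cost=8
11. q=(28,17) nearest=1 d=26 new=(6,9) → blocked by [3,9]×[1,9], reject
12. q=(29,23) nearest=1 d=27 new=(6,9) → blocked by [3,9]×[1,9], reject
13. q=(27,2) nearest=1 d=25 new=(6,2) → blocked by [3,9]×[1,9], reject
14. q=(1,33) nearest=2 d=24 new=(1,13) → add node 3 parent=2 cost=12
15. q=(21,11) nearest=1 d=19 new=(6,9) → blocked by [3,9]×[1,9], reject
16. q=(32,12) nearest=1 d=30 new=(6,9) → blocked by [3,9]×[1,9], reject
17. q=(29,25) nearest=1 d=27 new=(6,9) → blocked by [3,9]×[1,9], reject
18. q=(29,24) nearest=1 d=27 new=(6,9) → blocked by [3,9]×[1,9], reject
19. q=(30,27) nearest=1 d=28 new=(6,9) → blocked by [3,9]×[1,9], reject
20. q=(30,25) nearest=1 d=28 new=(6,9) → blocked by [3,9]×[1,9], reject
21. q=(19,33) nearest=3 d=20 new=(5,17) → add node 4 parent=3 cost=16
22. q=(5,13) nearest=2 d=4 new=(5,13) → add node 5 parent=2 cost=12
23. q=(5,6) nearest=1 d=3 new=(5,6) → blocked by [3,9]×[1,9], reject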